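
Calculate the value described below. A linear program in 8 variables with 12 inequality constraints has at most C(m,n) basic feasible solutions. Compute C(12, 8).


Each vertex corresponds to some choice of n active constraints out of m, so the number of vertices is at most C(m, n) = m! / (n!(m-n)!).
m = 12, n = 8
Numerator: 12 * 11 * 10 * 9 * 8 * 7 * 6 * 5
Denominator: 8! = 40320
C(12, 8) = 495


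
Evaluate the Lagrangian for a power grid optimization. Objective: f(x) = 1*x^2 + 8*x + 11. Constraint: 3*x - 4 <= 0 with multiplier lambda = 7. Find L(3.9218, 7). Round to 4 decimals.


Step 1: Evaluate f(x).
f(3.9218) = 1*3.9218^2 + 8*3.9218 + 11 = 57.7549
Step 2: Evaluate g(x).
g(3.9218) = 3*3.9218 - 4 = 7.7654
Step 3: Compute Lagrangian.
L = 57.7549 + 7*7.7654 = 112.1127


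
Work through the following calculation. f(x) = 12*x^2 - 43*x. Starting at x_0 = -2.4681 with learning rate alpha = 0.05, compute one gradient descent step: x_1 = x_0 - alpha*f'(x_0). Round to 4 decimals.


We compute the gradient at x_0 and apply the update.
f'(x) = 24*x - 43
f'(-2.4681) = 24*-2.4681 - 43 = -102.2344
x_1 = -2.4681 - 0.05*-102.2344 = 2.6436


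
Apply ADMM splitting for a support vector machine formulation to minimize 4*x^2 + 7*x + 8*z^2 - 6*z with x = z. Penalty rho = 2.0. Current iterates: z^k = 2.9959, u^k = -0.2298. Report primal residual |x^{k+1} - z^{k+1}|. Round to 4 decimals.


ADMM iteration with rho = 2.0, z^k = 2.9959, u^k = -0.2298
Step 1: x-update.
Minimize 4*x^2 + 7*x + (2.0/2)*(x - 2.9959 - 0.2298)^2
FOC: (2*4 + 2.0)*x = -7 + 2.0*(2.9959 + 0.2298)
x^{k+1} = -0.0549
Step 2: z-update.
Minimize 8*z^2 - 6*z + (2.0/2)*(-0.0549 - z - 0.2298)^2
FOC: (2*8 + 2.0)*z = 6 + 2.0*(-0.0549 - 0.2298)
z^{k+1} = 0.3017
Step 3: u-update.
u^{k+1} = -0.2298 - 0.0549 - 0.3017 = -0.5864
Step 4: Primal residual = |-0.0549 - 0.3017| = 0.3566


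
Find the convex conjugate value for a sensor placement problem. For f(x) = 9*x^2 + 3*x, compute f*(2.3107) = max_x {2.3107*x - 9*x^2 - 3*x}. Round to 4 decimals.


f*(y) = sup_x {y*x - a*x^2 - b*x} = sup_x {(y-b)*x - a*x^2}
FOC: (y - b) - 2a*x = 0 => x* = (y - b)/(2a)
x* = (2.3107 - 3)/(2*9) = -0.0383
f*(2.3107) = (y-b)^2/(4a) = (2.3107 - 3)^2/(4*9)
= 0.4751/36 = 0.0132


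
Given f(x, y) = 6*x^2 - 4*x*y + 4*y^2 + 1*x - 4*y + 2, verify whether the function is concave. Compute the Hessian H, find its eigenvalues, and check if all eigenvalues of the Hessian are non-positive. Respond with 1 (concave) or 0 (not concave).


The Hessian of f(x,y) = 6*x^2 - 4*x*y + 4*y^2 + 1*x - 4*y + 2 is:
H = [[12, -4], [-4, 8]]
Trace = 12 + 8 = 20
Determinant = 12*8 - (-4)^2 = 80
Discriminant = (20)^2 - 4*80 = 80.0
Eigenvalues: lambda_1 = 5.5279, lambda_2 = 14.4721
The function is not concave.

0


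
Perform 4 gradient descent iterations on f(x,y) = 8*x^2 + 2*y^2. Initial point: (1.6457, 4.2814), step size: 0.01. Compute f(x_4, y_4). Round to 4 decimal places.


Gradient descent on f(x,y) = 8*x^2 + 2*y^2.
Starting point: (1.6457, 4.2814), alpha = 0.01
Step 1: grad_x = 2*8*1.6457 = 26.3312, grad_y = 2*2*4.2814 = 17.1256
  x_1 = 1.6457 - 0.01*26.3312 = 1.3824
  y_1 = 4.2814 - 0.01*17.1256 = 4.1101
Step 2: grad_x = 2*8*1.3824 = 22.1182, grad_y = 2*2*4.1101 = 16.4406
  x_2 = 1.3824 - 0.01*22.1182 = 1.1612
  y_2 = 4.1101 - 0.01*16.4406 = 3.9457
Step 3: grad_x = 2*8*1.1612 = 18.5793, grad_y = 2*2*3.9457 = 15.783
  x_3 = 1.1612 - 0.01*18.5793 = 0.9754
  y_3 = 3.9457 - 0.01*15.783 = 3.7879
Step 4: grad_x = 2*8*0.9754 = 15.6066, grad_y = 2*2*3.7879 = 15.1516
  x_4 = 0.9754 - 0.01*15.6066 = 0.8193
  y_4 = 3.7879 - 0.01*15.1516 = 3.6364
f(0.8193, 3.6364) = 8*0.8193^2 + 2*3.6364^2 = 31.8173


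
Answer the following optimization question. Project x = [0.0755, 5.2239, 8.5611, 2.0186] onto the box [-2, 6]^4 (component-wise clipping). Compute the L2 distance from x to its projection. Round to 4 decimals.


Project each component onto [-2, 6].
clip(0.0755) = 0.0755, clip(5.2239) = 5.2239, clip(8.5611) = 6.0, clip(2.0186) = 2.0186
Projection = [0.0755, 5.2239, 6.0, 2.0186]
Squared diffs: [0.0, 0.0, 6.5592, 0.0]
Distance = sqrt(6.5592) = 2.5611


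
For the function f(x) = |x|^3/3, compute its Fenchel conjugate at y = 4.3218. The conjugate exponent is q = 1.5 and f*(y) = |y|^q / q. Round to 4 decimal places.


The conjugate exponent q satisfies 1/p + 1/q = 1.
p = 3, so q = 3/(3 - 1) = 1.5
|y|^q = 4.3218^1.5 = 8.9846
f*(4.3218) = 8.9846 / 1.5 = 5.9897


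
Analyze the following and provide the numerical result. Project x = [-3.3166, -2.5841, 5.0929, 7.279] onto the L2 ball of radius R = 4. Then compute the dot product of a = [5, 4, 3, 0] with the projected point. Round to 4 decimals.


Step 1: Compute ||x|| (intermediates to 6 decimals).
||x|| = sqrt((-3.3166)^2 + (-2.5841)^2 + 5.0929^2 + 7.279^2) = 9.828473
Step 2: Project.
Since ||x|| > R, scale = R/||x|| = 4/9.828473 = 0.406981, proj(x) = scale * x
proj(x) = [-1.349793, -1.05168, 2.072714, 2.962415]
Step 3: Dot product.
a^T * proj(x) = 5*(-1.349793) + 4*(-1.05168) + 3*2.072714 + 0*2.962415 = -4.7375


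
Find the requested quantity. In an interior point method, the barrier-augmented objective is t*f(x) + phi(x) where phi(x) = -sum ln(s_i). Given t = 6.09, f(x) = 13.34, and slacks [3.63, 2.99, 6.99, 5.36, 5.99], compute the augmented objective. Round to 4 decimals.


Step 1: Compute log-barrier.
ln values: [1.2892, 1.0953, 1.9445, 1.679, 1.7901]
phi = -(1.2892 + 1.0953 + 1.9445 + 1.679 + 1.7901) = -7.798
Step 2: Compute augmented objective.
t*f(x) = 6.09*13.34 = 81.2406
Total = 81.2406 - 7.798 = 73.4426


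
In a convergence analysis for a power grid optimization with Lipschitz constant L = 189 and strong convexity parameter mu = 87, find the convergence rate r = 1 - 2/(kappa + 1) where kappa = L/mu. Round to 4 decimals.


Step 1: Compute the condition number.
kappa = L/mu = 189/87 = 2.1724
Step 2: Compute the convergence rate.
r = 1 - 2/(kappa + 1) = 1 - 2*mu/(L + mu) = (L - mu)/(L + mu) = 102/276 = 0.3696


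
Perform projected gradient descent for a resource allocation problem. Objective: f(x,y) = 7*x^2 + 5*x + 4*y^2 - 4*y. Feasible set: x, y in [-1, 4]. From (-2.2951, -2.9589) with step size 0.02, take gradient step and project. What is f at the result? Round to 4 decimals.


Step 1: Compute gradient at (-2.2951, -2.9589).
grad_x = 2*7*-2.2951 + 5 = -27.1314
grad_y = 2*4*-2.9589 - 4 = -27.6712
Step 2: Gradient step.
x_raw = -2.2951 - 0.02*-27.1314 = -1.7525
y_raw = -2.9589 - 0.02*-27.6712 = -2.4055
Step 3: Project onto [-1, 4].
x_proj = clip(-1.7525) = -1.0
y_proj = clip(-2.4055) = -1.0
Step 4: Evaluate f.
f(-1.0, -1.0) = 10.0


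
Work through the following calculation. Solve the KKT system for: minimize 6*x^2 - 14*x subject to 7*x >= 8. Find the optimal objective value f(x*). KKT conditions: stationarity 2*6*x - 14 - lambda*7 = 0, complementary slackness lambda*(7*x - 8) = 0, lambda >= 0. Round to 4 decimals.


Step 1: Try lambda = 0 (constraint inactive).
Stationarity: 2*6*x - 14 = 0
x* = 14/(2*6) = 7/6 = 1.1667 (rounded; the exact value 7/6 is used below)
Check constraint: 7*1.1667 = 8.1669 >= 8 -- satisfied.
Step 2: Compute optimal value.
f(x*) = 6*(7/6)^2 - 14*(7/6) = -8.1667


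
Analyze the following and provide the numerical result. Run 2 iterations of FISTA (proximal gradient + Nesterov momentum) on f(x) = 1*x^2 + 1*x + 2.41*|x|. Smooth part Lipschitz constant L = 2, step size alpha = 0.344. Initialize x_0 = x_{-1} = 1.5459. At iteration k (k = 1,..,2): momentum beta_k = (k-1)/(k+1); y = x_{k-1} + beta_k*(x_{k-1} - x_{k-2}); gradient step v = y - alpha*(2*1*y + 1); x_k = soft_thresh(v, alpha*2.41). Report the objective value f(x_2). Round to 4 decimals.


FISTA on f(x) = 1*x^2 + 1*x + 2.41*|x|
L = 2, alpha = 0.344
Iteration 1: beta = 0.0, y = 1.5459 + 0.0*(1.5459 - 1.5459) = 1.5459
  grad(y) = 4.0918, v = y - alpha*grad = 0.1383
  prox(v) = soft_thresh(0.1383, 0.829) = 0.0
Iteration 2: beta = 0.3333, y = 0.0 + 0.3333*(0.0 - 1.5459) = -0.5153
  grad(y) = -0.0306, v = y - alpha*grad = -0.5048
  prox(v) = soft_thresh(-0.5048, 0.829) = 0.0
f(x_2) = 1*0.0^2 + 1*0.0 + 2.41*|0.0| = 0.0


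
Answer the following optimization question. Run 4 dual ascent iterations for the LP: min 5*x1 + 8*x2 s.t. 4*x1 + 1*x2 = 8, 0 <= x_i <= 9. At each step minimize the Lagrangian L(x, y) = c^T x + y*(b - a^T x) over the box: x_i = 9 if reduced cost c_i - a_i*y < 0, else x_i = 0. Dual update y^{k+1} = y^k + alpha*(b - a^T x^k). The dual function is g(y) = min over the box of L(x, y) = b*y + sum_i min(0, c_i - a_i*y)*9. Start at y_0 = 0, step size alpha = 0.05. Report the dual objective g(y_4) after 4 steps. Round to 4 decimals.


Dual ascent for LP: min 5*x1 + 8*x2, 4*x1 + 1*x2 = 8, 0 <= x_i <= 9
Step 1: y^k = 0.0, reduced costs: (5.0, 8.0)
  x^k = (0.0, 0.0), subgradient = b - a^T x = 8.0
  y^{k+1} = 0.0 + 0.05*8.0 = 0.4
Step 2: y^k = 0.4, reduced costs: (3.4, 7.6)
  x^k = (0.0, 0.0), subgradient = b - a^T x = 8.0
  y^{k+1} = 0.4 + 0.05*8.0 = 0.8
Step 3: y^k = 0.8, reduced costs: (1.8, 7.2)
  x^k = (0.0, 0.0), subgradient = b - a^T x = 8.0
  y^{k+1} = 0.8 + 0.05*8.0 = 1.2
Step 4: y^k = 1.2, reduced costs: (0.2, 6.8)
  x^k = (0.0, 0.0), subgradient = b - a^T x = 8.0
  y^{k+1} = 1.2 + 0.05*8.0 = 1.6
Dual objective at y_4 = 1.6: reduced costs (-1.4, 6.4), box minimizer x = (9.0, 0.0)
g(y_4) = b*y + (c1 - a1*y)*x1 + (c2 - a2*y)*x2 = 8*1.6 + (-1.4)*9.0 + 6.4*0.0 = 12.8 - 12.6 + 0.0 = 0.2


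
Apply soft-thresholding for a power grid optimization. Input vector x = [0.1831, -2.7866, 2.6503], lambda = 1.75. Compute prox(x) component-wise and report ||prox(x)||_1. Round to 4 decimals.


Soft-thresholding with lambda = 1.75:
prox(0.1831) = sign(0.1831)*max(|0.1831| - 1.75, 0) = 0.0
prox(-2.7866) = sign(-2.7866)*max(|-2.7866| - 1.75, 0) = -1.0366
prox(2.6503) = sign(2.6503)*max(|2.6503| - 1.75, 0) = 0.9003
prox(x) = [0.0, -1.0366, 0.9003]
||prox(x)||_1 = 0.0 + 1.0366 + 0.9003 = 1.9369


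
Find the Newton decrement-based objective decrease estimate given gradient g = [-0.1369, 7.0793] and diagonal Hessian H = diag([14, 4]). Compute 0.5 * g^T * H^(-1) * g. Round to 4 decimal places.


Step 1: H is diagonal, so H^(-1) * g = [-0.0098, 1.7698].
Step 2: g^T H^(-1) g = sum_i g_i^2 / H_ii
  = (-0.1369)^2/14 + (7.0793)^2/4
  = 0.0013 + 12.5291 = 12.5305
Step 3: Objective decrease = 0.5 * g^T H^(-1) g = 6.2652


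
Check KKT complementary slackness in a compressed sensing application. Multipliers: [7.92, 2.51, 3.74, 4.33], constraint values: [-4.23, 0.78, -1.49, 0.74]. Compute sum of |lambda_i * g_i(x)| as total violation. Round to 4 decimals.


KKT complementary slackness check:
lambda_1 * g_1 = 7.92 * -4.23 = -33.5016
lambda_2 * g_2 = 2.51 * 0.78 = 1.9578
lambda_3 * g_3 = 3.74 * -1.49 = -5.5726
lambda_4 * g_4 = 4.33 * 0.74 = 3.2042
Total violation = 33.5016 + 1.9578 + 5.5726 + 3.2042 = 44.2362


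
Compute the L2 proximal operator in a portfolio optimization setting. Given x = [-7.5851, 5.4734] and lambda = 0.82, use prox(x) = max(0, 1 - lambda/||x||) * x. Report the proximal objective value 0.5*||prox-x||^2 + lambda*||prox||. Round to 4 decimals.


Step 1: Compute ||x||.
||x|| = 9.3537
Step 2: Compute scaling factor.
scale = max(0, 1 - 0.82/9.3537) = 0.9123
Step 3: prox(x) = [-6.9201, 4.9936]
||prox(x)|| = 8.5337
Step 4: Proximal objective.
0.5*||prox-x||^2 = 0.3362
lambda*||prox|| = 6.9976
Total = 7.3338


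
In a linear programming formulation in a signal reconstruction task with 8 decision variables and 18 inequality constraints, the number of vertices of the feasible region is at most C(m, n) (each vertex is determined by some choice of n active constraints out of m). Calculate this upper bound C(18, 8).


Each vertex corresponds to some choice of n active constraints out of m, so the number of vertices is at most C(m, n) = m! / (n!(m-n)!).
m = 18, n = 8
Numerator: 18 * 17 * 16 * 15 * 14 * 13 * 12 * 11
Denominator: 8! = 40320
C(18, 8) = 43758


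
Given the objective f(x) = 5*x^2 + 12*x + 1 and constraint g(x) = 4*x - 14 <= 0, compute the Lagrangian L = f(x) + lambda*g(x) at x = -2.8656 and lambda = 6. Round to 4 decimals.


Step 1: Evaluate f(x).
f(-2.8656) = 5*(-2.8656)^2 + 12*(-2.8656) + 1 = 7.6711
Step 2: Evaluate g(x).
g(-2.8656) = 4*-2.8656 - 14 = -25.4624
Step 3: Compute Lagrangian.
L = 7.6711 + 6*-25.4624 = -145.1033


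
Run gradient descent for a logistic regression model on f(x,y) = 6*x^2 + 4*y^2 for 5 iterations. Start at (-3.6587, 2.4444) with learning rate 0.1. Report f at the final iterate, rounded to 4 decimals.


Gradient descent on f(x,y) = 6*x^2 + 4*y^2.
Starting point: (-3.6587, 2.4444), alpha = 0.1
Step 1: grad_x = 2*6*-3.6587 = -43.9044, grad_y = 2*4*2.4444 = 19.5552
  x_1 = -3.6587 - 0.1*-43.9044 = 0.7317
  y_1 = 2.4444 - 0.1*19.5552 = 0.4889
Step 2: grad_x = 2*6*0.7317 = 8.7809, grad_y = 2*4*0.4889 = 3.911
  x_2 = 0.7317 - 0.1*8.7809 = -0.1463
  y_2 = 0.4889 - 0.1*3.911 = 0.0978
Step 3: grad_x = 2*6*-0.1463 = -1.7562, grad_y = 2*4*0.0978 = 0.7822
  x_3 = -0.1463 - 0.1*-1.7562 = 0.0293
  y_3 = 0.0978 - 0.1*0.7822 = 0.0196
Step 4: grad_x = 2*6*0.0293 = 0.3512, grad_y = 2*4*0.0196 = 0.1564
  x_4 = 0.0293 - 0.1*0.3512 = -0.0059
  y_4 = 0.0196 - 0.1*0.1564 = 0.0039
Step 5: grad_x = 2*6*-0.0059 = -0.0702, grad_y = 2*4*0.0039 = 0.0313
  x_5 = -0.0059 - 0.1*-0.0702 = 0.0012
  y_5 = 0.0039 - 0.1*0.0313 = 0.0008
f(0.0012, 0.0008) = 6*0.0012^2 + 4*0.0008^2 = 0.0


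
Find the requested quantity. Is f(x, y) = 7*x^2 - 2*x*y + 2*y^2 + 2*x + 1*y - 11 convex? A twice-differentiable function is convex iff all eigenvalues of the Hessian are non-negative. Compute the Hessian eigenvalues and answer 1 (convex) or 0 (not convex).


The Hessian of f(x,y) = 7*x^2 - 2*x*y + 2*y^2 + 2*x + 1*y - 11 is:
H = [[14, -2], [-2, 4]]
Trace = 14 + 4 = 18
Determinant = 14*4 - (-2)^2 = 52
Discriminant = (18)^2 - 4*52 = 116.0
Eigenvalues: lambda_1 = 3.6148, lambda_2 = 14.3852
The function is convex.

1


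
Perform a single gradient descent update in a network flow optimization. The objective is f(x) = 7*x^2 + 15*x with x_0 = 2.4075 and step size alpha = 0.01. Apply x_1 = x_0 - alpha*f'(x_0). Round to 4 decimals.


We compute the gradient at x_0 and apply the update.
f'(x) = 14*x + 15
f'(2.4075) = 14*2.4075 + 15 = 48.705
x_1 = 2.4075 - 0.01*48.705 = 1.9205


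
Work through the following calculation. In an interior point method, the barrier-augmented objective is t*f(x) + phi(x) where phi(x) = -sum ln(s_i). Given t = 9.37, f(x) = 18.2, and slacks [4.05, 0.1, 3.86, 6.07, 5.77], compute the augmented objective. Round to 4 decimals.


Step 1: Compute log-barrier.
ln values: [1.3987, -2.3026, 1.3507, 1.8034, 1.7527]
phi = -(1.3987 - 2.3026 + 1.3507 + 1.8034 + 1.7527) = -4.0028
Step 2: Compute augmented objective.
t*f(x) = 9.37*18.2 = 170.534
Total = 170.534 - 4.0028 = 166.5312


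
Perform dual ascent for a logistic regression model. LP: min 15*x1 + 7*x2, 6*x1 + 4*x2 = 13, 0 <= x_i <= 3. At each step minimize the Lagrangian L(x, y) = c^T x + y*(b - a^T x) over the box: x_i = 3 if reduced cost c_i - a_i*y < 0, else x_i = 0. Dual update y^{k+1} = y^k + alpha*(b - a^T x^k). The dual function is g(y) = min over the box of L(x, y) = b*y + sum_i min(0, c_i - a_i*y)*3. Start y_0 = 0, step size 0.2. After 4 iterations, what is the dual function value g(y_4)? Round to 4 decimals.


Dual ascent for LP: min 15*x1 + 7*x2, 6*x1 + 4*x2 = 13, 0 <= x_i <= 3
Step 1: y^k = 0.0, reduced costs: (15.0, 7.0)
  x^k = (0.0, 0.0), subgradient = b - a^T x = 13.0
  y^{k+1} = 0.0 + 0.2*13.0 = 2.6
Step 2: y^k = 2.6, reduced costs: (-0.6, -3.4)
  x^k = (3.0, 3.0), subgradient = b - a^T x = -17.0
  y^{k+1} = 2.6 + 0.2*-17.0 = -0.8
Step 3: y^k = -0.8, reduced costs: (19.8, 10.2)
  x^k = (0.0, 0.0), subgradient = b - a^T x = 13.0
  y^{k+1} = -0.8 + 0.2*13.0 = 1.8
Step 4: y^k = 1.8, reduced costs: (4.2, -0.2)
  x^k = (0.0, 3.0), subgradient = b - a^T x = 1.0
  y^{k+1} = 1.8 + 0.2*1.0 = 2.0
Dual objective at y_4 = 2.0: reduced costs (3.0, -1.0), box minimizer x = (0.0, 3.0)
g(y_4) = b*y + (c1 - a1*y)*x1 + (c2 - a2*y)*x2 = 13*2.0 + 3.0*0.0 + (-1.0)*3.0 = 26.0 + 0.0 - 3.0 = 23.0


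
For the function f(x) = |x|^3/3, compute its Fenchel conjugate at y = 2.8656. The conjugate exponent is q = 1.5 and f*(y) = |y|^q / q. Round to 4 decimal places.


The conjugate exponent q satisfies 1/p + 1/q = 1.
p = 3, so q = 3/(3 - 1) = 1.5
|y|^q = 2.8656^1.5 = 4.8509
f*(2.8656) = 4.8509 / 1.5 = 3.2339


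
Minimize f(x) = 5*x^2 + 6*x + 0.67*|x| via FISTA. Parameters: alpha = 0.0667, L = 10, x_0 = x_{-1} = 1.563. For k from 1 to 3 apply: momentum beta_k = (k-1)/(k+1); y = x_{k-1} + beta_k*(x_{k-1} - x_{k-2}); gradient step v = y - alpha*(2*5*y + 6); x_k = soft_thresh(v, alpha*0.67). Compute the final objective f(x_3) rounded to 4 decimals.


FISTA on f(x) = 5*x^2 + 6*x + 0.67*|x|
L = 10, alpha = 0.0667
Iteration 1: beta = 0.0, y = 1.563 + 0.0*(1.563 - 1.563) = 1.563
  grad(y) = 21.63, v = y - alpha*grad = 0.1203
  prox(v) = soft_thresh(0.1203, 0.0447) = 0.0756
Iteration 2: beta = 0.3333, y = 0.0756 + 0.3333*(0.0756 - 1.563) = -0.4202
  grad(y) = 1.7979, v = y - alpha*grad = -0.5401
  prox(v) = soft_thresh(-0.5401, 0.0447) = -0.4954
Iteration 3: beta = 0.5, y = -0.4954 + 0.5*(-0.4954 - 0.0756) = -0.781
  grad(y) = -1.8096, v = y - alpha*grad = -0.6603
  prox(v) = soft_thresh(-0.6603, 0.0447) = -0.6156
f(x_3) = 5*(-0.6156)^2 + 6*(-0.6156) + 0.67*|-0.6156| = -1.3864


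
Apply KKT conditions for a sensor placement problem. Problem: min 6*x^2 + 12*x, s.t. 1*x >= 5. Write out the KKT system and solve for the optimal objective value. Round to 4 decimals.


Step 1: Try lambda = 0 (constraint inactive).
x_unc = -12/(2*6) = -1.0
Check: 1*-1.0 = -1.0 < 5 -- violated!
Step 2: Constraint must be active: 1*x = 5
x* = 5/1 = 5.0
lambda = (2*6*5.0 + 12)/1 = 72.0
Step 3: Compute optimal value.
f(x*) = 6*5.0^2 + 12*5.0 = 210.0


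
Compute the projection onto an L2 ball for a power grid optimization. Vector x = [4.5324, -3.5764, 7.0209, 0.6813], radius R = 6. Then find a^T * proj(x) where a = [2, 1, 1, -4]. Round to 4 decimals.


Step 1: Compute ||x|| (intermediates to 6 decimals).
||x|| = sqrt(4.5324^2 + (-3.5764)^2 + 7.0209^2 + 0.6813^2) = 9.115399
Step 2: Project.
Since ||x|| > R, scale = R/||x|| = 6/9.115399 = 0.658227, proj(x) = scale * x
proj(x) = [2.983348, -2.354083, 4.621346, 0.44845]
Step 3: Dot product.
a^T * proj(x) = 2*2.983348 + 1*(-2.354083) + 1*4.621346 - 4*0.44845 = 6.4402


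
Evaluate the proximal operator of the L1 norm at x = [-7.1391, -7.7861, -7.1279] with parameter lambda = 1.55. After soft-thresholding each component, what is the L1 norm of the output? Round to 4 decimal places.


Soft-thresholding with lambda = 1.55:
prox(-7.1391) = sign(-7.1391)*max(|-7.1391| - 1.55, 0) = -5.5891
prox(-7.7861) = sign(-7.7861)*max(|-7.7861| - 1.55, 0) = -6.2361
prox(-7.1279) = sign(-7.1279)*max(|-7.1279| - 1.55, 0) = -5.5779
prox(x) = [-5.5891, -6.2361, -5.5779]
||prox(x)||_1 = 5.5891 + 6.2361 + 5.5779 = 17.4031


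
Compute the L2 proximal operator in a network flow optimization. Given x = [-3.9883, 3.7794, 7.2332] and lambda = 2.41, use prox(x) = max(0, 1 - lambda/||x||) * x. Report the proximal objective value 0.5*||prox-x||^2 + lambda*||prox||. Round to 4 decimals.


Step 1: Compute ||x||.
||x|| = 9.0835
Step 2: Compute scaling factor.
scale = max(0, 1 - 2.41/9.0835) = 0.7347
Step 3: prox(x) = [-2.9301, 2.7767, 5.3141]
||prox(x)|| = 6.6735
Step 4: Proximal objective.
0.5*||prox-x||^2 = 2.9041
lambda*||prox|| = 16.0831
Total = 18.9871


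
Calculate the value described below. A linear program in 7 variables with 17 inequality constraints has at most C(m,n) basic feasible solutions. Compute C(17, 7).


Each vertex corresponds to some choice of n active constraints out of m, so the number of vertices is at most C(m, n) = m! / (n!(m-n)!).
m = 17, n = 7
Numerator: 17 * 16 * 15 * 14 * 13 * 12 * 11
Denominator: 7! = 5040
C(17, 7) = 19448


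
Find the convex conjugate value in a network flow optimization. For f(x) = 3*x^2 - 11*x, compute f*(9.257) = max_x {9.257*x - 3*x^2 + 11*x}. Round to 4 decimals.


f*(y) = sup_x {y*x - a*x^2 - b*x} = sup_x {(y-b)*x - a*x^2}
FOC: (y - b) - 2a*x = 0 => x* = (y - b)/(2a)
x* = (9.257 + 11)/(2*3) = 3.3762
f*(9.257) = (y-b)^2/(4a) = (9.257 + 11)^2/(4*3)
= 410.346/12 = 34.1955


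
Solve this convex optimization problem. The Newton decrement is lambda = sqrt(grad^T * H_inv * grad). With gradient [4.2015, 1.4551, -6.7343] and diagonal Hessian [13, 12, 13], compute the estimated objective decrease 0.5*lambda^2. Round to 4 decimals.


Step 1: H is diagonal, so H^(-1) * g = [0.3232, 0.1213, -0.518].
Step 2: g^T H^(-1) g = sum_i g_i^2 / H_ii
  = (4.2015)^2/13 + (1.4551)^2/12 + (-6.7343)^2/13
  = 1.3579 + 0.1764 + 3.4885 = 5.0229
Step 3: Objective decrease = 0.5 * g^T H^(-1) g = 2.5114


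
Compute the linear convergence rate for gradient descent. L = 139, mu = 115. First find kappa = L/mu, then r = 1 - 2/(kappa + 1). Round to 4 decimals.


Step 1: Compute the condition number.
kappa = L/mu = 139/115 = 1.2087
Step 2: Compute the convergence rate.
r = 1 - 2/(kappa + 1) = 1 - 2*mu/(L + mu) = (L - mu)/(L + mu) = 24/254 = 0.0945


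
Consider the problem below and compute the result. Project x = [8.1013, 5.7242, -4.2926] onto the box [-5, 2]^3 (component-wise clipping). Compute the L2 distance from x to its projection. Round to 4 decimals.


Project each component onto [-5, 2].
clip(8.1013) = 2.0, clip(5.7242) = 2.0, clip(-4.2926) = -4.2926
Projection = [2.0, 2.0, -4.2926]
Squared diffs: [37.2259, 13.8697, 0.0]
Distance = sqrt(51.0956) = 7.1481


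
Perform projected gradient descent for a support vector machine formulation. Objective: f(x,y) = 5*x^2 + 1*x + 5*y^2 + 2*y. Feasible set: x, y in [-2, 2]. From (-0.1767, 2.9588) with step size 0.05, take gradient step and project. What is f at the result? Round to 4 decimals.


Step 1: Compute gradient at (-0.1767, 2.9588).
grad_x = 2*5*-0.1767 + 1 = -0.767
grad_y = 2*5*2.9588 + 2 = 31.588
Step 2: Gradient step.
x_raw = -0.1767 - 0.05*-0.767 = -0.1384
y_raw = 2.9588 - 0.05*31.588 = 1.3794
Step 3: Project onto [-2, 2].
x_proj = clip(-0.1384) = -0.1384
y_proj = clip(1.3794) = 1.3794
Step 4: Evaluate f.
f(-0.1384, 1.3794) = 12.2299


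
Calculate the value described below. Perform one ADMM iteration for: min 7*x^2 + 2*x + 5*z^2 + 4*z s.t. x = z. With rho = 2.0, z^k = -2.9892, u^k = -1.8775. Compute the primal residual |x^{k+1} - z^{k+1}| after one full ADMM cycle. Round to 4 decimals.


ADMM iteration with rho = 2.0, z^k = -2.9892, u^k = -1.8775
Step 1: x-update.
Minimize 7*x^2 + 2*x + (2.0/2)*(x + 2.9892 - 1.8775)^2
FOC: (2*7 + 2.0)*x = -2 + 2.0*(-2.9892 + 1.8775)
x^{k+1} = -0.264
Step 2: z-update.
Minimize 5*z^2 + 4*z + (2.0/2)*(-0.264 - z - 1.8775)^2
FOC: (2*5 + 2.0)*z = -4 + 2.0*(-0.264 - 1.8775)
z^{k+1} = -0.6902
Step 3: u-update.
u^{k+1} = -1.8775 - 0.264 + 0.6902 = -1.4512
Step 4: Primal residual = |-0.264 + 0.6902| = 0.4263


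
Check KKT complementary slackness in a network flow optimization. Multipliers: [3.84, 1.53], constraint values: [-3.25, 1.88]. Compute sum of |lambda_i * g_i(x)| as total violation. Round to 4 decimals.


KKT complementary slackness check:
lambda_1 * g_1 = 3.84 * -3.25 = -12.48
lambda_2 * g_2 = 1.53 * 1.88 = 2.8764
Total violation = 12.48 + 2.8764 = 15.3564


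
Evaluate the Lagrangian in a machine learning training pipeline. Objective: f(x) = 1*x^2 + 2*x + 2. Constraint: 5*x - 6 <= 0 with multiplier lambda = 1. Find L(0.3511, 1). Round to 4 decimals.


Step 1: Evaluate f(x).
f(0.3511) = 1*0.3511^2 + 2*0.3511 + 2 = 2.8255
Step 2: Evaluate g(x).
g(0.3511) = 5*0.3511 - 6 = -4.2445
Step 3: Compute Lagrangian.
L = 2.8255 + 1*-4.2445 = -1.419


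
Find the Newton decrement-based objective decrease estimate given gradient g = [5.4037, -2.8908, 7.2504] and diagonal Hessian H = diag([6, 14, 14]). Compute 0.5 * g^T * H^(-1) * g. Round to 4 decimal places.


Step 1: H is diagonal, so H^(-1) * g = [0.9006, -0.2065, 0.5179].
Step 2: g^T H^(-1) g = sum_i g_i^2 / H_ii
  = (5.4037)^2/6 + (-2.8908)^2/14 + (7.2504)^2/14
  = 4.8667 + 0.5969 + 3.7549 = 9.2184
Step 3: Objective decrease = 0.5 * g^T H^(-1) g = 4.6092


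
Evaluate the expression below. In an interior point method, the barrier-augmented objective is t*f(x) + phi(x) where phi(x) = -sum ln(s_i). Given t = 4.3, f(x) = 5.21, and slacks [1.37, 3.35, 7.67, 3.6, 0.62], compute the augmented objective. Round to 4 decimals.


Step 1: Compute log-barrier.
ln values: [0.3148, 1.209, 2.0373, 1.2809, -0.478]
phi = -(0.3148 + 1.209 + 2.0373 + 1.2809 - 0.478) = -4.364
Step 2: Compute augmented objective.
t*f(x) = 4.3*5.21 = 22.403
Total = 22.403 - 4.364 = 18.039


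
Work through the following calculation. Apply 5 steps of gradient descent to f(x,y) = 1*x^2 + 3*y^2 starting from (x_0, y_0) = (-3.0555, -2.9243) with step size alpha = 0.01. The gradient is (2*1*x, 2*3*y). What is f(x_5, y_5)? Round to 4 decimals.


Gradient descent on f(x,y) = 1*x^2 + 3*y^2.
Starting point: (-3.0555, -2.9243), alpha = 0.01
Step 1: grad_x = 2*1*-3.0555 = -6.111, grad_y = 2*3*-2.9243 = -17.5458
  x_1 = -3.0555 - 0.01*-6.111 = -2.9944
  y_1 = -2.9243 - 0.01*-17.5458 = -2.7488
Step 2: grad_x = 2*1*-2.9944 = -5.9888, grad_y = 2*3*-2.7488 = -16.4931
  x_2 = -2.9944 - 0.01*-5.9888 = -2.9345
  y_2 = -2.7488 - 0.01*-16.4931 = -2.5839
Step 3: grad_x = 2*1*-2.9345 = -5.869, grad_y = 2*3*-2.5839 = -15.5035
  x_3 = -2.9345 - 0.01*-5.869 = -2.8758
  y_3 = -2.5839 - 0.01*-15.5035 = -2.4289
Step 4: grad_x = 2*1*-2.8758 = -5.7516, grad_y = 2*3*-2.4289 = -14.5733
  x_4 = -2.8758 - 0.01*-5.7516 = -2.8183
  y_4 = -2.4289 - 0.01*-14.5733 = -2.2831
Step 5: grad_x = 2*1*-2.8183 = -5.6366, grad_y = 2*3*-2.2831 = -13.6989
  x_5 = -2.8183 - 0.01*-5.6366 = -2.7619
  y_5 = -2.2831 - 0.01*-13.6989 = -2.1462
f(-2.7619, -2.1462) = 1*(-2.7619)^2 + 3*(-2.1462)^2 = 21.4462


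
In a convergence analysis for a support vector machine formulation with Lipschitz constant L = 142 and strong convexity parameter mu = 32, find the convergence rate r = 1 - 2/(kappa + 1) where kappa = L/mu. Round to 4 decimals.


Step 1: Compute the condition number.
kappa = L/mu = 142/32 = 4.4375
Step 2: Compute the convergence rate.
r = 1 - 2/(kappa + 1) = 1 - 2*mu/(L + mu) = (L - mu)/(L + mu) = 110/174 = 0.6322


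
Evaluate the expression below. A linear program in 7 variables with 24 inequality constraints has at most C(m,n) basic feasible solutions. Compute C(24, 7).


Each vertex corresponds to some choice of n active constraints out of m, so the number of vertices is at most C(m, n) = m! / (n!(m-n)!).
m = 24, n = 7
Numerator: 24 * 23 * 22 * 21 * 20 * 19 * 18
Denominator: 7! = 5040
C(24, 7) = 346104


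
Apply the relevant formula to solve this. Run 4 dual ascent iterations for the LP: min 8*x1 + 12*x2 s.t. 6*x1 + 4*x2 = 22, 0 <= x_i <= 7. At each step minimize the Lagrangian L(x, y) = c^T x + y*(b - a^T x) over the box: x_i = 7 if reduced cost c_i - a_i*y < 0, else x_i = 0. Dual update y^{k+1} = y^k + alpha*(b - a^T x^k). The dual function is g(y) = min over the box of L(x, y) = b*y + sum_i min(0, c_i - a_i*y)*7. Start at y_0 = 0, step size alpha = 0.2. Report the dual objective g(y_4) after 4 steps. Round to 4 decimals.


Dual ascent for LP: min 8*x1 + 12*x2, 6*x1 + 4*x2 = 22, 0 <= x_i <= 7
Step 1: y^k = 0.0, reduced costs: (8.0, 12.0)
  x^k = (0.0, 0.0), subgradient = b - a^T x = 22.0
  y^{k+1} = 0.0 + 0.2*22.0 = 4.4
Step 2: y^k = 4.4, reduced costs: (-18.4, -5.6)
  x^k = (7.0, 7.0), subgradient = b - a^T x = -48.0
  y^{k+1} = 4.4 + 0.2*-48.0 = -5.2
Step 3: y^k = -5.2, reduced costs: (39.2, 32.8)
  x^k = (0.0, 0.0), subgradient = b - a^T x = 22.0
  y^{k+1} = -5.2 + 0.2*22.0 = -0.8
Step 4: y^k = -0.8, reduced costs: (12.8, 15.2)
  x^k = (0.0, 0.0), subgradient = b - a^T x = 22.0
  y^{k+1} = -0.8 + 0.2*22.0 = 3.6
Dual objective at y_4 = 3.6: reduced costs (-13.6, -2.4), box minimizer x = (7.0, 7.0)
g(y_4) = b*y + (c1 - a1*y)*x1 + (c2 - a2*y)*x2 = 22*3.6 + (-13.6)*7.0 + (-2.4)*7.0 = 79.2 - 95.2 - 16.8 = -32.8


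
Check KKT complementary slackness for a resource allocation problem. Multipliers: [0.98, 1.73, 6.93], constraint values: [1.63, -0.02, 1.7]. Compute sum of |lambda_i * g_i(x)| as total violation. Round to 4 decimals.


KKT complementary slackness check:
lambda_1 * g_1 = 0.98 * 1.63 = 1.5974
lambda_2 * g_2 = 1.73 * -0.02 = -0.0346
lambda_3 * g_3 = 6.93 * 1.7 = 11.781
Total violation = 1.5974 + 0.0346 + 11.781 = 13.413


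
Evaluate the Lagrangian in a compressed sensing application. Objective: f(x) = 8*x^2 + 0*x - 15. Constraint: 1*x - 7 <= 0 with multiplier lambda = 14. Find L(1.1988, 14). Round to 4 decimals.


Step 1: Evaluate f(x).
f(1.1988) = 8*1.1988^2 + 0*1.1988 - 15 = -3.503
Step 2: Evaluate g(x).
g(1.1988) = 1*1.1988 - 7 = -5.8012
Step 3: Compute Lagrangian.
L = -3.503 + 14*-5.8012 = -84.7198


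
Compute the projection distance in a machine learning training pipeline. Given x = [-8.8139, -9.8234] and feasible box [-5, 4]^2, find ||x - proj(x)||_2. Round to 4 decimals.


Project each component onto [-5, 4].
clip(-8.8139) = -5.0, clip(-9.8234) = -5.0
Projection = [-5.0, -5.0]
Squared diffs: [14.5458, 23.2652]
Distance = sqrt(37.811) = 6.1491


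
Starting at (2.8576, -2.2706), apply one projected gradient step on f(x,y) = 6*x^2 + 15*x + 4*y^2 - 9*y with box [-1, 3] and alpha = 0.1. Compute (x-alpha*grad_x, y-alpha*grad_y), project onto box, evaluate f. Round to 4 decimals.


Step 1: Compute gradient at (2.8576, -2.2706).
grad_x = 2*6*2.8576 + 15 = 49.2912
grad_y = 2*4*-2.2706 - 9 = -27.1648
Step 2: Gradient step.
x_raw = 2.8576 - 0.1*49.2912 = -2.0715
y_raw = -2.2706 - 0.1*-27.1648 = 0.4459
Step 3: Project onto [-1, 3].
x_proj = clip(-2.0715) = -1.0
y_proj = clip(0.4459) = 0.4459
Step 4: Evaluate f.
f(-1.0, 0.4459) = -12.2177


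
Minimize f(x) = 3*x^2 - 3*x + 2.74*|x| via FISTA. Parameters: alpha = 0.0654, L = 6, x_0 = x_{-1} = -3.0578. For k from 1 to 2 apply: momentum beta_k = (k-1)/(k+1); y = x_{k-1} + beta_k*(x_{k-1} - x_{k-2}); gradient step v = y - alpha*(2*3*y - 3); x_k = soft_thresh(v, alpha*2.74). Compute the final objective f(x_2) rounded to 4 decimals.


FISTA on f(x) = 3*x^2 - 3*x + 2.74*|x|
L = 6, alpha = 0.0654
Iteration 1: beta = 0.0, y = -3.0578 + 0.0*(-3.0578 + 3.0578) = -3.0578
  grad(y) = -21.3468, v = y - alpha*grad = -1.6617
  prox(v) = soft_thresh(-1.6617, 0.1792) = -1.4825
Iteration 2: beta = 0.3333, y = -1.4825 + 0.3333*(-1.4825 + 3.0578) = -0.9574
  grad(y) = -8.7446, v = y - alpha*grad = -0.3855
  prox(v) = soft_thresh(-0.3855, 0.1792) = -0.2063
f(x_2) = 3*(-0.2063)^2 - 3*(-0.2063) + 2.74*|-0.2063| = 1.3121


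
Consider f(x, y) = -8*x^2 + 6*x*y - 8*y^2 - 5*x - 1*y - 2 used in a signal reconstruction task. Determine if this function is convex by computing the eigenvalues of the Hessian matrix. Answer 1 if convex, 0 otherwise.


The Hessian of f(x,y) = -8*x^2 + 6*x*y - 8*y^2 - 5*x - 1*y - 2 is:
H = [[-16, 6], [6, -16]]
Trace = -16 - 16 = -32
Determinant = -16*-16 - (6)^2 = 220
Discriminant = (-32)^2 - 4*220 = 144.0
Eigenvalues: lambda_1 = -22.0, lambda_2 = -10.0
The function is not convex.

0


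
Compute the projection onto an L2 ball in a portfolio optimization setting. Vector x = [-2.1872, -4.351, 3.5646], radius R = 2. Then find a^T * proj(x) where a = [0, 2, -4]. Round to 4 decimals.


Step 1: Compute ||x|| (intermediates to 6 decimals).
||x|| = sqrt((-2.1872)^2 + (-4.351)^2 + 3.5646^2) = 6.035016
Step 2: Project.
Since ||x|| > R, scale = R/||x|| = 2/6.035016 = 0.331399, proj(x) = scale * x
proj(x) = [-0.724836, -1.441917, 1.181305]
Step 3: Dot product.
a^T * proj(x) = 0*(-0.724836) + 2*(-1.441917) - 4*1.181305 = -7.6091


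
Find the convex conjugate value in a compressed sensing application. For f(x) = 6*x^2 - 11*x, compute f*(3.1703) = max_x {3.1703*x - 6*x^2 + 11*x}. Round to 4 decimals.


f*(y) = sup_x {y*x - a*x^2 - b*x} = sup_x {(y-b)*x - a*x^2}
FOC: (y - b) - 2a*x = 0 => x* = (y - b)/(2a)
x* = (3.1703 + 11)/(2*6) = 1.1809
f*(3.1703) = (y-b)^2/(4a) = (3.1703 + 11)^2/(4*6)
= 200.7974/24 = 8.3666


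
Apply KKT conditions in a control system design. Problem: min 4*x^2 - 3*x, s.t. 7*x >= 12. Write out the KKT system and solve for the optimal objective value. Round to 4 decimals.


Step 1: Try lambda = 0 (constraint inactive).
x_unc = 3/(2*4) = 0.375
Check: 7*0.375 = 2.625 < 12 -- violated!
Step 2: Constraint must be active: 7*x = 12
x* = 12/7 = 1.7143 (rounded; the exact value 12/7 is used below)
lambda = (2*4*(12/7) - 3)/7 = 1.5306
Step 3: Compute optimal value.
f(x*) = 4*(12/7)^2 - 3*(12/7) = 6.6122


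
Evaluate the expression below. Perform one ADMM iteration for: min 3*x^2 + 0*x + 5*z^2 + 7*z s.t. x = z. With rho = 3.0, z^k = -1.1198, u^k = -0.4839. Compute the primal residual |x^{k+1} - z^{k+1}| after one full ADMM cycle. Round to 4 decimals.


ADMM iteration with rho = 3.0, z^k = -1.1198, u^k = -0.4839
Step 1: x-update.
Minimize 3*x^2 + 0*x + (3.0/2)*(x + 1.1198 - 0.4839)^2
FOC: (2*3 + 3.0)*x = 0 + 3.0*(-1.1198 + 0.4839)
x^{k+1} = -0.212
Step 2: z-update.
Minimize 5*z^2 + 7*z + (3.0/2)*(-0.212 - z - 0.4839)^2
FOC: (2*5 + 3.0)*z = -7 + 3.0*(-0.212 - 0.4839)
z^{k+1} = -0.699
Step 3: u-update.
u^{k+1} = -0.4839 - 0.212 + 0.699 = 0.0032
Step 4: Primal residual = |-0.212 + 0.699| = 0.4871


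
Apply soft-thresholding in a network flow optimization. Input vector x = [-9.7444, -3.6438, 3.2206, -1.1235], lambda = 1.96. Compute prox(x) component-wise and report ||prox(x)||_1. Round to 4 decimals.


Soft-thresholding with lambda = 1.96:
prox(-9.7444) = sign(-9.7444)*max(|-9.7444| - 1.96, 0) = -7.7844
prox(-3.6438) = sign(-3.6438)*max(|-3.6438| - 1.96, 0) = -1.6838
prox(3.2206) = sign(3.2206)*max(|3.2206| - 1.96, 0) = 1.2606
prox(-1.1235) = sign(-1.1235)*max(|-1.1235| - 1.96, 0) = 0.0
prox(x) = [-7.7844, -1.6838, 1.2606, 0.0]
||prox(x)||_1 = 7.7844 + 1.6838 + 1.2606 + 0.0 = 10.7288


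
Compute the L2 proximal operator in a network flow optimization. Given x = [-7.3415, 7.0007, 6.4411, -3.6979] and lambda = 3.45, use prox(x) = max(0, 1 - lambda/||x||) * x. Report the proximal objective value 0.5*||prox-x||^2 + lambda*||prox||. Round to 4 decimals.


Step 1: Compute ||x||.
||x|| = 12.5726
Step 2: Compute scaling factor.
scale = max(0, 1 - 3.45/12.5726) = 0.7256
Step 3: prox(x) = [-5.3269, 5.0797, 4.6736, -2.6832]
||prox(x)|| = 9.1226
Step 4: Proximal objective.
0.5*||prox-x||^2 = 5.9513
lambda*||prox|| = 31.473
Total = 37.4241


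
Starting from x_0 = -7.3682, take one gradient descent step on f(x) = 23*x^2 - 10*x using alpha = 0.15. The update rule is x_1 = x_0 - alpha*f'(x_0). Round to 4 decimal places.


We compute the gradient at x_0 and apply the update.
f'(x) = 46*x - 10
f'(-7.3682) = 46*-7.3682 - 10 = -348.9372
x_1 = -7.3682 - 0.15*-348.9372 = 44.9724


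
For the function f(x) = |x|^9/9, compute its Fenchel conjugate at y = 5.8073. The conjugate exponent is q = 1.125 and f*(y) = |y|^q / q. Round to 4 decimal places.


The conjugate exponent q satisfies 1/p + 1/q = 1.
p = 9, so q = 9/(9 - 1) = 1.125
|y|^q = 5.8073^1.125 = 7.2355
f*(5.8073) = 7.2355 / 1.125 = 6.4316


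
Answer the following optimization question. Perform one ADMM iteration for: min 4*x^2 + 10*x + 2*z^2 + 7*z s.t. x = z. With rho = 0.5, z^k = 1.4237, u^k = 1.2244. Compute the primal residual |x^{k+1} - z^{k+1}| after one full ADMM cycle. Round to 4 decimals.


ADMM iteration with rho = 0.5, z^k = 1.4237, u^k = 1.2244
Step 1: x-update.
Minimize 4*x^2 + 10*x + (0.5/2)*(x - 1.4237 + 1.2244)^2
FOC: (2*4 + 0.5)*x = -10 + 0.5*(1.4237 - 1.2244)
x^{k+1} = -1.1647
Step 2: z-update.
Minimize 2*z^2 + 7*z + (0.5/2)*(-1.1647 - z + 1.2244)^2
FOC: (2*2 + 0.5)*z = -7 + 0.5*(-1.1647 + 1.2244)
z^{k+1} = -1.5489
Step 3: u-update.
u^{k+1} = 1.2244 - 1.1647 + 1.5489 = 1.6086
Step 4: Primal residual = |-1.1647 + 1.5489| = 0.3842


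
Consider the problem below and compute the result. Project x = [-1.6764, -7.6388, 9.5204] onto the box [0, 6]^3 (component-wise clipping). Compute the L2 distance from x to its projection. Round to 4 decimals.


Project each component onto [0, 6].
clip(-1.6764) = 0.0, clip(-7.6388) = 0.0, clip(9.5204) = 6.0
Projection = [0.0, 0.0, 6.0]
Squared diffs: [2.8103, 58.3513, 12.3932]
Distance = sqrt(73.5548) = 8.5764


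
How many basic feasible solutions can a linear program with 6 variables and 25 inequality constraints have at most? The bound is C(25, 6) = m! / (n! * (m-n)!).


Each vertex corresponds to some choice of n active constraints out of m, so the number of vertices is at most C(m, n) = m! / (n!(m-n)!).
m = 25, n = 6
Numerator: 25 * 24 * 23 * 22 * 21 * 20
Denominator: 6! = 720
C(25, 6) = 177100


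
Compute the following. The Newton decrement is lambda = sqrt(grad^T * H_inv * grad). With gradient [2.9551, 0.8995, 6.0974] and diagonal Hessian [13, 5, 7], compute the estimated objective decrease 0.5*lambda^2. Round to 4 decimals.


Step 1: H is diagonal, so H^(-1) * g = [0.2273, 0.1799, 0.8711].
Step 2: g^T H^(-1) g = sum_i g_i^2 / H_ii
  = (2.9551)^2/13 + (0.8995)^2/5 + (6.0974)^2/7
  = 0.6717 + 0.1618 + 5.3112 = 6.1447
Step 3: Objective decrease = 0.5 * g^T H^(-1) g = 3.0724


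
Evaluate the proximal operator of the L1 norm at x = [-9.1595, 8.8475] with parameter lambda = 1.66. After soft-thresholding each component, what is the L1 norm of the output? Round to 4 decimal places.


Soft-thresholding with lambda = 1.66:
prox(-9.1595) = sign(-9.1595)*max(|-9.1595| - 1.66, 0) = -7.4995
prox(8.8475) = sign(8.8475)*max(|8.8475| - 1.66, 0) = 7.1875
prox(x) = [-7.4995, 7.1875]
||prox(x)||_1 = 7.4995 + 7.1875 = 14.687


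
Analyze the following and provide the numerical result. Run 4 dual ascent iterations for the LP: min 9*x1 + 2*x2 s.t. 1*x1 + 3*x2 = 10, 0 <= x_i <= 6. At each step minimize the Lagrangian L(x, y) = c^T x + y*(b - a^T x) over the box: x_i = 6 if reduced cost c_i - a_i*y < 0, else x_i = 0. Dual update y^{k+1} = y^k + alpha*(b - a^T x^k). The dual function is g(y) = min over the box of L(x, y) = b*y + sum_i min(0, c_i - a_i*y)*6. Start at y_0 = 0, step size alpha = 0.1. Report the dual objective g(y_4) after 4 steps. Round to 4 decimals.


Dual ascent for LP: min 9*x1 + 2*x2, 1*x1 + 3*x2 = 10, 0 <= x_i <= 6
Step 1: y^k = 0.0, reduced costs: (9.0, 2.0)
  x^k = (0.0, 0.0), subgradient = b - a^T x = 10.0
  y^{k+1} = 0.0 + 0.1*10.0 = 1.0
Step 2: y^k = 1.0, reduced costs: (8.0, -1.0)
  x^k = (0.0, 6.0), subgradient = b - a^T x = -8.0
  y^{k+1} = 1.0 + 0.1*-8.0 = 0.2
Step 3: y^k = 0.2, reduced costs: (8.8, 1.4)
  x^k = (0.0, 0.0), subgradient = b - a^T x = 10.0
  y^{k+1} = 0.2 + 0.1*10.0 = 1.2
Step 4: y^k = 1.2, reduced costs: (7.8, -1.6)
  x^k = (0.0, 6.0), subgradient = b - a^T x = -8.0
  y^{k+1} = 1.2 + 0.1*-8.0 = 0.4
Dual objective at y_4 = 0.4: reduced costs (8.6, 0.8), box minimizer x = (0.0, 0.0)
g(y_4) = b*y + (c1 - a1*y)*x1 + (c2 - a2*y)*x2 = 10*0.4 + 8.6*0.0 + 0.8*0.0 = 4.0 + 0.0 + 0.0 = 4.0


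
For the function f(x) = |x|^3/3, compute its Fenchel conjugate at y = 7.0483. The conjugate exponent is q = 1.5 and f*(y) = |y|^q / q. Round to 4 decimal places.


The conjugate exponent q satisfies 1/p + 1/q = 1.
p = 3, so q = 3/(3 - 1) = 1.5
|y|^q = 7.0483^1.5 = 18.7123
f*(7.0483) = 18.7123 / 1.5 = 12.4748


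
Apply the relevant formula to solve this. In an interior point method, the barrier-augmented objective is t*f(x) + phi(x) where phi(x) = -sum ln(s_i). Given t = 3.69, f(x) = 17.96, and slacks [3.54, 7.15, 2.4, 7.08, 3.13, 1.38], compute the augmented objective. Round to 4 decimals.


Step 1: Compute log-barrier.
ln values: [1.2641, 1.9671, 0.8755, 1.9573, 1.141, 0.3221]
phi = -(1.2641 + 1.9671 + 0.8755 + 1.9573 + 1.141 + 0.3221) = -7.5271
Step 2: Compute augmented objective.
t*f(x) = 3.69*17.96 = 66.2724
Total = 66.2724 - 7.5271 = 58.7453


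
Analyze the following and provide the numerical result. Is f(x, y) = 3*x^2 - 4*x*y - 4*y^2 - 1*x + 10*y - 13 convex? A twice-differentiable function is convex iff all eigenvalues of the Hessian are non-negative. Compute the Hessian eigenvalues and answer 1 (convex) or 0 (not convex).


The Hessian of f(x,y) = 3*x^2 - 4*x*y - 4*y^2 - 1*x + 10*y - 13 is:
H = [[6, -4], [-4, -8]]
Trace = 6 - 8 = -2
Determinant = 6*-8 - (-4)^2 = -64
Discriminant = (-2)^2 - 4*-64 = 260.0
Eigenvalues: lambda_1 = -9.0623, lambda_2 = 7.0623
The function is not convex.

0
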